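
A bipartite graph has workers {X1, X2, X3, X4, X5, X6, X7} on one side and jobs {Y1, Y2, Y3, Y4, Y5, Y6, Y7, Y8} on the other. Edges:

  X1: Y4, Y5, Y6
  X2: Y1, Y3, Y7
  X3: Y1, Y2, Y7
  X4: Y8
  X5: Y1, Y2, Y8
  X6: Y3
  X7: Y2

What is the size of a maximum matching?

Unit-capacity flow: source→left, listed edges, right→sink; max matching = max flow.
Augmenting path X1→Y4 (+1); matched 1.
Augmenting path X2→Y1 (+1); matched 2.
Augmenting path X3→Y2 (+1); matched 3.
Augmenting path X4→Y8 (+1); matched 4.
Augmenting path X6→Y3 (+1); matched 5.
Augmenting path X5→Y1→X2→Y7 (+1); matched 6.
No augmenting path remains; maximum matching = 6.
König certificate: {X1, Y1, Y2, Y3, Y7, Y8} is a vertex cover of size 6 (every listed pair touches it), so no matching can be larger.

6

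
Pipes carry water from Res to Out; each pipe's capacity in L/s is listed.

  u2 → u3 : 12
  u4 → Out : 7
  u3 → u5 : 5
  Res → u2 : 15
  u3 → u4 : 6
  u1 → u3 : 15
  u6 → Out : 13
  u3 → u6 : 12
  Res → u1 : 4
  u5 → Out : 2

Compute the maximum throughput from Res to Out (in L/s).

Augment Res→u1→u3→u4→Out: bottleneck 4, flow now 4.
Augment Res→u2→u3→u4→Out: bottleneck 2, flow now 6.
Augment Res→u2→u3→u5→Out: bottleneck 2, flow now 8.
Augment Res→u2→u3→u6→Out: bottleneck 8, flow now 16.
No augmenting path remains; maximum flow = 16.
In the residual graph, reachable from Res: {Res, u2}.
Min-cut edges: Res→u1 (4), u2→u3 (12); capacity 4 + 12 = 16.
This cut is saturated, so no flow can exceed 16.

16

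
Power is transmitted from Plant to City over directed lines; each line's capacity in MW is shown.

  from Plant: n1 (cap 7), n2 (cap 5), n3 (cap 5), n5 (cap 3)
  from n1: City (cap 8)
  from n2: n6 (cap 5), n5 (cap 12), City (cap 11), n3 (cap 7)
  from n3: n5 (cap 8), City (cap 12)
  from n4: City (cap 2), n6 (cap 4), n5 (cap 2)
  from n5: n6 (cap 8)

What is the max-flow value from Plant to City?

17

Augment Plant→n1→City: bottleneck 7, flow now 7.
Augment Plant→n2→City: bottleneck 5, flow now 12.
Augment Plant→n3→City: bottleneck 5, flow now 17.
No augmenting path remains; maximum flow = 17.
In the residual graph, reachable from Plant: {Plant, n5, n6}.
Min-cut edges: Plant→n1 (7), Plant→n2 (5), Plant→n3 (5); capacity 7 + 5 + 5 = 17.
This cut is saturated, so no flow can exceed 17.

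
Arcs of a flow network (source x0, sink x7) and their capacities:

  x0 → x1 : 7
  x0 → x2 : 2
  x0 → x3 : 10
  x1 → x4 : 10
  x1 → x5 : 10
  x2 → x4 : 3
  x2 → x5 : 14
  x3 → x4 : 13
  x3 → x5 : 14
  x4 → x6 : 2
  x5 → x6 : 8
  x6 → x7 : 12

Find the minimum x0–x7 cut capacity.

Augment x0→x1→x4→x6→x7: bottleneck 2, flow now 2.
Augment x0→x1→x5→x6→x7: bottleneck 5, flow now 7.
Augment x0→x2→x5→x6→x7: bottleneck 2, flow now 9.
Augment x0→x3→x5→x6→x7: bottleneck 1, flow now 10.
No augmenting path remains; maximum flow = 10.
By max-flow min-cut, the minimum cut capacity equals the max flow.
In the residual graph, reachable from x0: {x0, x1, x2, x3, x4, x5}.
Min-cut edges: x4→x6 (2), x5→x6 (8); capacity 2 + 8 = 10.

10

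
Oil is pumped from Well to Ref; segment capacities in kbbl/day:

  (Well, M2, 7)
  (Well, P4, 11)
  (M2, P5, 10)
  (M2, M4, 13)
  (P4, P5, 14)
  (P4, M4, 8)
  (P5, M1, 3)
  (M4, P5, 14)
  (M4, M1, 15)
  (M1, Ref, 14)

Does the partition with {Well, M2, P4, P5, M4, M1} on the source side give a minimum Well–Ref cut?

Given cut capacity: 14 = 14.
Augment Well→M2→P5→M1→Ref: bottleneck 3, flow now 3.
Augment Well→M2→M4→M1→Ref: bottleneck 4, flow now 7.
Augment Well→P4→M4→M1→Ref: bottleneck 7, flow now 14.
No augmenting path remains; maximum flow = 14.
Cut capacity 14 equals the max flow, so it is a minimum cut.

Yes — it is a minimum cut (capacity 14).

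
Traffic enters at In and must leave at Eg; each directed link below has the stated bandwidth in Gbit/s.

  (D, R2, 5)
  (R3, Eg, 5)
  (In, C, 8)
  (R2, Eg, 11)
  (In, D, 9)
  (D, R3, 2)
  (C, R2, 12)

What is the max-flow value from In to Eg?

Augment In→D→R2→Eg: bottleneck 5, flow now 5.
Augment In→D→R3→Eg: bottleneck 2, flow now 7.
Augment In→C→R2→Eg: bottleneck 6, flow now 13.
No augmenting path remains; maximum flow = 13.
In the residual graph, reachable from In: {In, D, C, R2}.
Min-cut edges: D→R3 (2), R2→Eg (11); capacity 2 + 11 = 13.
This cut is saturated, so no flow can exceed 13.

13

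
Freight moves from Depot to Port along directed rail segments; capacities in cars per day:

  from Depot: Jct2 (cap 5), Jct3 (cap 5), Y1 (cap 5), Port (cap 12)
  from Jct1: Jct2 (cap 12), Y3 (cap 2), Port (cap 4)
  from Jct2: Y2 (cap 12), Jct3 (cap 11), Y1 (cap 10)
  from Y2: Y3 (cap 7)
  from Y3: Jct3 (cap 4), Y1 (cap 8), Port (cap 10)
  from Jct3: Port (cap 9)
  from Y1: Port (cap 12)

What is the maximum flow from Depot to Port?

27

Augment Depot→Port: bottleneck 12, flow now 12.
Augment Depot→Jct3→Port: bottleneck 5, flow now 17.
Augment Depot→Y1→Port: bottleneck 5, flow now 22.
Augment Depot→Jct2→Jct3→Port: bottleneck 4, flow now 26.
Augment Depot→Jct2→Y1→Port: bottleneck 1, flow now 27.
No augmenting path remains; maximum flow = 27.
In the residual graph, reachable from Depot: {Depot}.
Min-cut edges: Depot→Jct2 (5), Depot→Jct3 (5), Depot→Y1 (5), Depot→Port (12); capacity 5 + 5 + 5 + 12 = 27.
This cut is saturated, so no flow can exceed 27.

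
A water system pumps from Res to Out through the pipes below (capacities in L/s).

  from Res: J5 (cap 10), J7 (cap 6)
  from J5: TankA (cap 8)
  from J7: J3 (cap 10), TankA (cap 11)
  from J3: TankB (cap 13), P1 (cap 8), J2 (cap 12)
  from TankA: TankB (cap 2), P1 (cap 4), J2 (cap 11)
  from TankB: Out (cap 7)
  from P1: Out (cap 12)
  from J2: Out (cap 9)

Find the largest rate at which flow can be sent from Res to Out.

Augment Res→J5→TankA→TankB→Out: bottleneck 2, flow now 2.
Augment Res→J5→TankA→P1→Out: bottleneck 4, flow now 6.
Augment Res→J5→TankA→J2→Out: bottleneck 2, flow now 8.
Augment Res→J7→J3→TankB→Out: bottleneck 5, flow now 13.
Augment Res→J7→J3→P1→Out: bottleneck 1, flow now 14.
No augmenting path remains; maximum flow = 14.
In the residual graph, reachable from Res: {Res, J5}.
Min-cut edges: Res→J7 (6), J5→TankA (8); capacity 6 + 8 = 14.
This cut is saturated, so no flow can exceed 14.

14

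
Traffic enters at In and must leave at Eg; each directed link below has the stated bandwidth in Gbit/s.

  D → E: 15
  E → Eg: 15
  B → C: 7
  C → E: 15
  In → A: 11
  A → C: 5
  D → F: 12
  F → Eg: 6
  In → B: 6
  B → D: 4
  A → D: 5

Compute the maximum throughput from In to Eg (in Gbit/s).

16

Augment In→A→C→E→Eg: bottleneck 5, flow now 5.
Augment In→A→D→E→Eg: bottleneck 5, flow now 10.
Augment In→B→C→E→Eg: bottleneck 5, flow now 15.
Augment In→B→D→F→Eg: bottleneck 1, flow now 16.
No augmenting path remains; maximum flow = 16.
In the residual graph, reachable from In: {In, A}.
Min-cut edges: In→B (6), A→C (5), A→D (5); capacity 6 + 5 + 5 = 16.
This cut is saturated, so no flow can exceed 16.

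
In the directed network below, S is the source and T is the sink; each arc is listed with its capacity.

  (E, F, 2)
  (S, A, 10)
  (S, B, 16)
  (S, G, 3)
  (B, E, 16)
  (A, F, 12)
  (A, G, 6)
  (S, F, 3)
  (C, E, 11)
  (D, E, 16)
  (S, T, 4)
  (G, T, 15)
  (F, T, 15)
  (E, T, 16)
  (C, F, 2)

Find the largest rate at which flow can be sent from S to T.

36

Augment S→T: bottleneck 4, flow now 4.
Augment S→F→T: bottleneck 3, flow now 7.
Augment S→G→T: bottleneck 3, flow now 10.
Augment S→A→F→T: bottleneck 10, flow now 20.
Augment S→B→E→T: bottleneck 16, flow now 36.
No augmenting path remains; maximum flow = 36.
In the residual graph, reachable from S: {S}.
Min-cut edges: S→A (10), S→B (16), S→F (3), S→G (3), S→T (4); capacity 10 + 16 + 3 + 3 + 4 = 36.
This cut is saturated, so no flow can exceed 36.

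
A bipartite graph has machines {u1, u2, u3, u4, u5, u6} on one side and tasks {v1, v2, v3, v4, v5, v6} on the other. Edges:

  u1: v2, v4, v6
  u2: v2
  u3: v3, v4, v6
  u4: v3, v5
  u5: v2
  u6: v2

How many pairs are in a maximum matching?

Unit-capacity flow: source→left, listed edges, right→sink; max matching = max flow.
Augmenting path u1→v2 (+1); matched 1.
Augmenting path u3→v3 (+1); matched 2.
Augmenting path u4→v5 (+1); matched 3.
Augmenting path u2→v2→u1→v4 (+1); matched 4.
No augmenting path remains; maximum matching = 4.
König certificate: {u1, u3, u4, v2} is a vertex cover of size 4 (every listed pair touches it), so no matching can be larger.

4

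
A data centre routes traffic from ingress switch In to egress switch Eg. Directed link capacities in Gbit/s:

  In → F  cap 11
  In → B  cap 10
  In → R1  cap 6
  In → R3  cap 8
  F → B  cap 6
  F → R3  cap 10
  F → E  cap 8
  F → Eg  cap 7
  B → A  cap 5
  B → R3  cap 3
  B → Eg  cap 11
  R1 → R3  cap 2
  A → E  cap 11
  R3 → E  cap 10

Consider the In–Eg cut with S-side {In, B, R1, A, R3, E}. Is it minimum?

Given cut capacity: 11 + 11 = 22.
Augment In→F→Eg: bottleneck 7, flow now 7.
Augment In→B→Eg: bottleneck 10, flow now 17.
Augment In→F→B→Eg: bottleneck 1, flow now 18.
No augmenting path remains; maximum flow = 18.
In the residual graph, reachable from In: {In, F, B, R1, A, R3, E}.
Min-cut edges: F→Eg (7), B→Eg (11); capacity 7 + 11 = 18.
Cut capacity 22 exceeds the max flow 18, so it is not minimum.

No — its capacity is 22, but the minimum cut has capacity 18.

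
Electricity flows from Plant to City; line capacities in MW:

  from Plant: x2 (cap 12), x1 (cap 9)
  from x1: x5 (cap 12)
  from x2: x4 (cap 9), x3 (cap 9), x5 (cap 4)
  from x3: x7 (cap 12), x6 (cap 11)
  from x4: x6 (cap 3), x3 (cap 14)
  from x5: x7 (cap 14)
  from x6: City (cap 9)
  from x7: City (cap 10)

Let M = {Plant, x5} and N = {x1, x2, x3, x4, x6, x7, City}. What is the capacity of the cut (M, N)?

Edges leaving {Plant, x5}: Plant→x1 (9), Plant→x2 (12), x5→x7 (14).
Cut capacity = 9 + 12 + 14 = 35.

35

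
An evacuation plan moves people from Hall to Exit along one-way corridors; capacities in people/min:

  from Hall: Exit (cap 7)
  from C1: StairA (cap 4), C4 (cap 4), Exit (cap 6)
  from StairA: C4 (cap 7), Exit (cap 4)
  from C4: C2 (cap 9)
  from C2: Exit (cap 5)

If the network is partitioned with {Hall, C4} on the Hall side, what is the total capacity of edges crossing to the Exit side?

16

Edges leaving {Hall, C4}: Hall→Exit (7), C4→C2 (9).
Cut capacity = 7 + 9 = 16.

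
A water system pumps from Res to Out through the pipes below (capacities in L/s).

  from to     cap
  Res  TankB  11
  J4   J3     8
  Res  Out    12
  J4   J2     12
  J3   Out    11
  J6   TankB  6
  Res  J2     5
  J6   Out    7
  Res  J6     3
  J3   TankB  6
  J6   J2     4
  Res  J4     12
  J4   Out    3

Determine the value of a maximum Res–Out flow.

26

Augment Res→Out: bottleneck 12, flow now 12.
Augment Res→J6→Out: bottleneck 3, flow now 15.
Augment Res→J4→Out: bottleneck 3, flow now 18.
Augment Res→J4→J3→Out: bottleneck 8, flow now 26.
No augmenting path remains; maximum flow = 26.
In the residual graph, reachable from Res: {Res, J4, J2, TankB}.
Min-cut edges: Res→J6 (3), Res→Out (12), J4→J3 (8), J4→Out (3); capacity 3 + 12 + 8 + 3 = 26.
This cut is saturated, so no flow can exceed 26.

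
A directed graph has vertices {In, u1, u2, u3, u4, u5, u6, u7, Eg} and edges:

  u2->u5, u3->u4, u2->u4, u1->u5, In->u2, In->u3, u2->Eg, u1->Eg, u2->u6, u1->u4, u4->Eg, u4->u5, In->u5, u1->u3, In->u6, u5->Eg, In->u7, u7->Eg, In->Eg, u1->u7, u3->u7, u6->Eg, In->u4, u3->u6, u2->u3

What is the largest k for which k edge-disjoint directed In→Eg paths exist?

6

Assign every edge capacity 1; by Menger, the answer equals the max flow.
Path In→Eg (+1); total 1.
Path In→u2→Eg (+1); total 2.
Path In→u4→Eg (+1); total 3.
Path In→u5→Eg (+1); total 4.
Path In→u6→Eg (+1); total 5.
Path In→u7→Eg (+1); total 6.
No residual In→Eg path; max flow = 6.
Certifying cut of size 6: {In→Eg, In→u2, u4→Eg, u5→Eg, u6→Eg, u7→Eg}.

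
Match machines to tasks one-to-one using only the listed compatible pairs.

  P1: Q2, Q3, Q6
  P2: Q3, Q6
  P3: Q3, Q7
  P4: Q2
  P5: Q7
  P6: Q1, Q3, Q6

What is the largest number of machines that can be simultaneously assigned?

5

Unit-capacity flow: source→left, listed edges, right→sink; max matching = max flow.
Augmenting path P1→Q2 (+1); matched 1.
Augmenting path P2→Q3 (+1); matched 2.
Augmenting path P3→Q7 (+1); matched 3.
Augmenting path P6→Q1 (+1); matched 4.
Augmenting path P4→Q2→P1→Q6 (+1); matched 5.
No augmenting path remains; maximum matching = 5.
König certificate: {P6, Q2, Q3, Q6, Q7} is a vertex cover of size 5 (every listed pair touches it), so no matching can be larger.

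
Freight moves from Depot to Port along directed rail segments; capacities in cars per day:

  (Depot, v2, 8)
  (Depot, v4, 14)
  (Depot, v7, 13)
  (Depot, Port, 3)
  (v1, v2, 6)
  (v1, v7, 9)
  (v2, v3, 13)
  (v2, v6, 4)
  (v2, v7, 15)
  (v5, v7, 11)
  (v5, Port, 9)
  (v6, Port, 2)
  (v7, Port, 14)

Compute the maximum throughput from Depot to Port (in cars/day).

19

Augment Depot→Port: bottleneck 3, flow now 3.
Augment Depot→v7→Port: bottleneck 13, flow now 16.
Augment Depot→v2→v6→Port: bottleneck 2, flow now 18.
Augment Depot→v2→v7→Port: bottleneck 1, flow now 19.
No augmenting path remains; maximum flow = 19.
In the residual graph, reachable from Depot: {Depot, v2, v3, v4, v6, v7}.
Min-cut edges: Depot→Port (3), v6→Port (2), v7→Port (14); capacity 3 + 2 + 14 = 19.
This cut is saturated, so no flow can exceed 19.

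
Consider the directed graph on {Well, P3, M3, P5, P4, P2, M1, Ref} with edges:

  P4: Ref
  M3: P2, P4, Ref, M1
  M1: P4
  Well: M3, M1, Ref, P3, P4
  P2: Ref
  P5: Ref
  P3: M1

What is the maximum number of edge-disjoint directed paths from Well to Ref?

3

Assign every edge capacity 1; by Menger, the answer equals the max flow.
Path Well→Ref (+1); total 1.
Path Well→M3→Ref (+1); total 2.
Path Well→P4→Ref (+1); total 3.
No residual Well→Ref path; max flow = 3.
Certifying cut of size 3: {P4→Ref, Well→M3, Well→Ref}.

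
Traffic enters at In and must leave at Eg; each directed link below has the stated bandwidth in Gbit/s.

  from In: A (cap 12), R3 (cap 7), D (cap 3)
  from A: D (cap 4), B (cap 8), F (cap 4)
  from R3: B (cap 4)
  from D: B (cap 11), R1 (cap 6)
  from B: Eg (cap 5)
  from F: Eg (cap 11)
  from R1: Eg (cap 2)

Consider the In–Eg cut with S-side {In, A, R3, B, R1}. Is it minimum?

Given cut capacity: 3 + 4 + 4 + 5 + 2 = 18.
Augment In→A→B→Eg: bottleneck 5, flow now 5.
Augment In→A→F→Eg: bottleneck 4, flow now 9.
Augment In→D→R1→Eg: bottleneck 2, flow now 11.
No augmenting path remains; maximum flow = 11.
In the residual graph, reachable from In: {In, A, R3, D, B, R1}.
Min-cut edges: A→F (4), B→Eg (5), R1→Eg (2); capacity 4 + 5 + 2 = 11.
Cut capacity 18 exceeds the max flow 11, so it is not minimum.

No — its capacity is 18, but the minimum cut has capacity 11.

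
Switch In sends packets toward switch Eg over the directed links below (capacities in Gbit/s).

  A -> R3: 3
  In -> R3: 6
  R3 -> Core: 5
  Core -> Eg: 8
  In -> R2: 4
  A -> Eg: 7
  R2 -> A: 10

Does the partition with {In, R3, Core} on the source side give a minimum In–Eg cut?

Given cut capacity: 4 + 8 = 12.
Augment In→R2→A→Eg: bottleneck 4, flow now 4.
Augment In→R3→Core→Eg: bottleneck 5, flow now 9.
No augmenting path remains; maximum flow = 9.
In the residual graph, reachable from In: {In, R3}.
Min-cut edges: In→R2 (4), R3→Core (5); capacity 4 + 5 = 9.
Cut capacity 12 exceeds the max flow 9, so it is not minimum.

No — its capacity is 12, but the minimum cut has capacity 9.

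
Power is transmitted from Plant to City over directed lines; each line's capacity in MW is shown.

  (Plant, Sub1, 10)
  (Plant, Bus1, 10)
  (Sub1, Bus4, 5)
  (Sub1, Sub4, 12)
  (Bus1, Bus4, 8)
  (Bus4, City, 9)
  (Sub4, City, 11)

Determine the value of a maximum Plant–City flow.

18

Augment Plant→Sub1→Bus4→City: bottleneck 5, flow now 5.
Augment Plant→Sub1→Sub4→City: bottleneck 5, flow now 10.
Augment Plant→Bus1→Bus4→City: bottleneck 4, flow now 14.
Augment Plant→Bus1→Bus4→Sub1→Sub4→City: bottleneck 4, flow now 18. (uses reverse residual edge)
No augmenting path remains; maximum flow = 18.
In the residual graph, reachable from Plant: {Plant, Bus1}.
Min-cut edges: Plant→Sub1 (10), Bus1→Bus4 (8); capacity 10 + 8 = 18.
This cut is saturated, so no flow can exceed 18.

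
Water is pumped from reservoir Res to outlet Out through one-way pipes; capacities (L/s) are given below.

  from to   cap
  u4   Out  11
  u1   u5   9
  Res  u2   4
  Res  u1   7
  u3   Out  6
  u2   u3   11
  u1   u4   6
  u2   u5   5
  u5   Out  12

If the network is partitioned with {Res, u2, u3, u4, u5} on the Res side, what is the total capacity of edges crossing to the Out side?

Edges leaving {Res, u2, u3, u4, u5}: Res→u1 (7), u3→Out (6), u4→Out (11), u5→Out (12).
Cut capacity = 7 + 6 + 11 + 12 = 36.

36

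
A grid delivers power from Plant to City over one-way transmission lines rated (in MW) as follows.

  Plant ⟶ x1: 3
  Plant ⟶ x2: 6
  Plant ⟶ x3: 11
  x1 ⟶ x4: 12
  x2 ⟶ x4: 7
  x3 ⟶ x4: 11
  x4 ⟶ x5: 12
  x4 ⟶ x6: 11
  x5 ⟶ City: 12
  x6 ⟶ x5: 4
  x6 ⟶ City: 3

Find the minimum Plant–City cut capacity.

15

Augment Plant→x1→x4→x5→City: bottleneck 3, flow now 3.
Augment Plant→x2→x4→x5→City: bottleneck 6, flow now 9.
Augment Plant→x3→x4→x5→City: bottleneck 3, flow now 12.
Augment Plant→x3→x4→x6→City: bottleneck 3, flow now 15.
No augmenting path remains; maximum flow = 15.
By max-flow min-cut, the minimum cut capacity equals the max flow.
In the residual graph, reachable from Plant: {Plant, x1, x2, x3, x4, x5, x6}.
Min-cut edges: x5→City (12), x6→City (3); capacity 12 + 3 = 15.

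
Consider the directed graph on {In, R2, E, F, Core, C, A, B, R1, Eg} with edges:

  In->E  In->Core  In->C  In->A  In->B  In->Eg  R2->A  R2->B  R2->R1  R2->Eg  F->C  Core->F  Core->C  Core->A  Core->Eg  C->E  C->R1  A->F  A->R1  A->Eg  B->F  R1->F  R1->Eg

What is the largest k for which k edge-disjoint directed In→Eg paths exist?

Assign every edge capacity 1; by Menger, the answer equals the max flow.
Path In→Eg (+1); total 1.
Path In→Core→Eg (+1); total 2.
Path In→A→Eg (+1); total 3.
Path In→C→R1→Eg (+1); total 4.
No residual In→Eg path; max flow = 4.
Certifying cut of size 4: {C→R1, In→A, In→Core, In→Eg}.

4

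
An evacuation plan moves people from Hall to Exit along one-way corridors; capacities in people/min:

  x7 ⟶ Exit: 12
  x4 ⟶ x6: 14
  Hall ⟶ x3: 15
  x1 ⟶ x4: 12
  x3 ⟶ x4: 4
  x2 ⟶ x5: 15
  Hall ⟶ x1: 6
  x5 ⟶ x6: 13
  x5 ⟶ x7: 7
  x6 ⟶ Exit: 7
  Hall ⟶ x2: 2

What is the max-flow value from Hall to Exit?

9

Augment Hall→x1→x4→x6→Exit: bottleneck 6, flow now 6.
Augment Hall→x2→x5→x6→Exit: bottleneck 1, flow now 7.
Augment Hall→x2→x5→x7→Exit: bottleneck 1, flow now 8.
Augment Hall→x3→x4→x6→x5→x7→Exit: bottleneck 1, flow now 9. (uses reverse residual edge)
No augmenting path remains; maximum flow = 9.
In the residual graph, reachable from Hall: {Hall, x1, x3, x4, x6}.
Min-cut edges: Hall→x2 (2), x6→Exit (7); capacity 2 + 7 = 9.
This cut is saturated, so no flow can exceed 9.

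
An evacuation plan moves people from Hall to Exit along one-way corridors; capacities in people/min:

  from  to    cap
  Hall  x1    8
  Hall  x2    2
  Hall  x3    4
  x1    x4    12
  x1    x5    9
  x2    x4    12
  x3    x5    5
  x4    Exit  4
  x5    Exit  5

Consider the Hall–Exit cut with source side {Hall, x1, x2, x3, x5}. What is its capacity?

29

Edges leaving {Hall, x1, x2, x3, x5}: x1→x4 (12), x2→x4 (12), x5→Exit (5).
Cut capacity = 12 + 12 + 5 = 29.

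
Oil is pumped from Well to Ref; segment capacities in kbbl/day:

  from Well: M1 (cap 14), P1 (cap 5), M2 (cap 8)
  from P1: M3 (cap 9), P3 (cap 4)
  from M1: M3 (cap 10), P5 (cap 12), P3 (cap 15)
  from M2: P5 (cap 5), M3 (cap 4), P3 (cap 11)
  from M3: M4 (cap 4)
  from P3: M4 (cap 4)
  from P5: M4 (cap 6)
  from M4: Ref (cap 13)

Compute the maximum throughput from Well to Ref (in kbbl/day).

Augment Well→P1→M3→M4→Ref: bottleneck 4, flow now 4.
Augment Well→P1→P3→M4→Ref: bottleneck 1, flow now 5.
Augment Well→M1→P3→M4→Ref: bottleneck 3, flow now 8.
Augment Well→M1→P5→M4→Ref: bottleneck 5, flow now 13.
No augmenting path remains; maximum flow = 13.
In the residual graph, reachable from Well: {Well, P1, M1, M2, M3, P3, P5, M4}.
Min-cut edges: M4→Ref (13); capacity 13 = 13.
This cut is saturated, so no flow can exceed 13.

13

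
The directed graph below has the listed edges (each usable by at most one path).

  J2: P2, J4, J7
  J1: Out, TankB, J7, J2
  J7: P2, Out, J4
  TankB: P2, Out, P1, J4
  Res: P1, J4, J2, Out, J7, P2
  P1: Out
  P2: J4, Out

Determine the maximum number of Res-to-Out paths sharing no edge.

4

Assign every edge capacity 1; by Menger, the answer equals the max flow.
Path Res→Out (+1); total 1.
Path Res→J7→Out (+1); total 2.
Path Res→P2→Out (+1); total 3.
Path Res→P1→Out (+1); total 4.
No residual Res→Out path; max flow = 4.
Certifying cut of size 4: {J7→Out, P2→Out, Res→Out, Res→P1}.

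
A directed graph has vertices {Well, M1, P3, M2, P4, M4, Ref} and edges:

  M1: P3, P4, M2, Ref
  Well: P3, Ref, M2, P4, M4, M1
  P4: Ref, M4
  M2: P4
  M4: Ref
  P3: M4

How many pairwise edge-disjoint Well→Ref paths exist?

4

Assign every edge capacity 1; by Menger, the answer equals the max flow.
Path Well→Ref (+1); total 1.
Path Well→M1→Ref (+1); total 2.
Path Well→P4→Ref (+1); total 3.
Path Well→M4→Ref (+1); total 4.
No residual Well→Ref path; max flow = 4.
Certifying cut of size 4: {M4→Ref, P4→Ref, Well→M1, Well→Ref}.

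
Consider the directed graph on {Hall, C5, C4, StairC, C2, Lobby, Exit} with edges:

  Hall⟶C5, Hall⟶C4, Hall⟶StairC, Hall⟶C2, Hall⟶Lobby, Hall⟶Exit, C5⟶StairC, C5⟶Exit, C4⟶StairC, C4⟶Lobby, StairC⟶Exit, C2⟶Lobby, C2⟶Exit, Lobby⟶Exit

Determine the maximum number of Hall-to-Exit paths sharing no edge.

Assign every edge capacity 1; by Menger, the answer equals the max flow.
Path Hall→Exit (+1); total 1.
Path Hall→C5→Exit (+1); total 2.
Path Hall→StairC→Exit (+1); total 3.
Path Hall→C2→Exit (+1); total 4.
Path Hall→Lobby→Exit (+1); total 5.
No residual Hall→Exit path; max flow = 5.
Certifying cut of size 5: {Hall→C2, Hall→C5, Hall→Exit, Lobby→Exit, StairC→Exit}.

5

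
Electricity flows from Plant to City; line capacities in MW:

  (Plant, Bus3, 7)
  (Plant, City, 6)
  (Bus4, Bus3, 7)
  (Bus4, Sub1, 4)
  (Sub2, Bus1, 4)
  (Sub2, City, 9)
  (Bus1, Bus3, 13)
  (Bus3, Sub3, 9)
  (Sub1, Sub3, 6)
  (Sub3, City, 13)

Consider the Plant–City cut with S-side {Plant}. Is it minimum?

Given cut capacity: 7 + 6 = 13.
Augment Plant→City: bottleneck 6, flow now 6.
Augment Plant→Bus3→Sub3→City: bottleneck 7, flow now 13.
No augmenting path remains; maximum flow = 13.
Cut capacity 13 equals the max flow, so it is a minimum cut.

Yes — it is a minimum cut (capacity 13).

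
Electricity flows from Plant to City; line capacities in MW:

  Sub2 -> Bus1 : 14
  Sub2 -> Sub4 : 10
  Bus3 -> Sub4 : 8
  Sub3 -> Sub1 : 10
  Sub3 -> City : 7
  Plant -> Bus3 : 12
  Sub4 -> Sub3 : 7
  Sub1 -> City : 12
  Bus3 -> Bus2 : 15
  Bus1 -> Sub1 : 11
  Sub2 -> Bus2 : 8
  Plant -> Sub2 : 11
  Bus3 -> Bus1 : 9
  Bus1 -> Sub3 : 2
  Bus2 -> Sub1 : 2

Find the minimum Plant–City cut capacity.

19

Augment Plant→Sub2→Sub4→Sub3→City: bottleneck 7, flow now 7.
Augment Plant→Sub2→Bus1→Sub1→City: bottleneck 4, flow now 11.
Augment Plant→Bus3→Bus1→Sub1→City: bottleneck 7, flow now 18.
Augment Plant→Bus3→Bus2→Sub1→City: bottleneck 1, flow now 19.
No augmenting path remains; maximum flow = 19.
By max-flow min-cut, the minimum cut capacity equals the max flow.
In the residual graph, reachable from Plant: {Plant, Sub2, Bus3, Sub4, Bus1, Bus2, Sub3, Sub1}.
Min-cut edges: Sub3→City (7), Sub1→City (12); capacity 7 + 12 = 19.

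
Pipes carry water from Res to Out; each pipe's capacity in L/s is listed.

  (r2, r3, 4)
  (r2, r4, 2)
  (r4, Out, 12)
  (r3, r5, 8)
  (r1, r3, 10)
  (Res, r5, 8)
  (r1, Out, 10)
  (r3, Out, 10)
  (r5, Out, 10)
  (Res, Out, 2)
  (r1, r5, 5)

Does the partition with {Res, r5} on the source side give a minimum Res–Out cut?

Given cut capacity: 2 + 10 = 12.
Augment Res→Out: bottleneck 2, flow now 2.
Augment Res→r5→Out: bottleneck 8, flow now 10.
No augmenting path remains; maximum flow = 10.
In the residual graph, reachable from Res: {Res}.
Min-cut edges: Res→r5 (8), Res→Out (2); capacity 8 + 2 = 10.
Cut capacity 12 exceeds the max flow 10, so it is not minimum.

No — its capacity is 12, but the minimum cut has capacity 10.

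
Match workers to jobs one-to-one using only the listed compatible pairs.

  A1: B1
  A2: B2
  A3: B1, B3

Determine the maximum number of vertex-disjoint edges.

3

Unit-capacity flow: source→left, listed edges, right→sink; max matching = max flow.
Augmenting path A1→B1 (+1); matched 1.
Augmenting path A2→B2 (+1); matched 2.
Augmenting path A3→B3 (+1); matched 3.
No augmenting path remains; maximum matching = 3.
König certificate: {A1, A2, A3} is a vertex cover of size 3 (every listed pair touches it), so no matching can be larger.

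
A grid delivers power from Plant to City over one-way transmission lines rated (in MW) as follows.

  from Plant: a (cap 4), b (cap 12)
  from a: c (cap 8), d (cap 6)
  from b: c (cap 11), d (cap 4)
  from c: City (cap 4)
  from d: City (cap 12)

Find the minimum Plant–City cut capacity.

12

Augment Plant→a→c→City: bottleneck 4, flow now 4.
Augment Plant→b→d→City: bottleneck 4, flow now 8.
Augment Plant→b→c→a→d→City: bottleneck 4, flow now 12. (uses reverse residual edge)
No augmenting path remains; maximum flow = 12.
By max-flow min-cut, the minimum cut capacity equals the max flow.
In the residual graph, reachable from Plant: {Plant, b, c}.
Min-cut edges: Plant→a (4), b→d (4), c→City (4); capacity 4 + 4 + 4 = 12.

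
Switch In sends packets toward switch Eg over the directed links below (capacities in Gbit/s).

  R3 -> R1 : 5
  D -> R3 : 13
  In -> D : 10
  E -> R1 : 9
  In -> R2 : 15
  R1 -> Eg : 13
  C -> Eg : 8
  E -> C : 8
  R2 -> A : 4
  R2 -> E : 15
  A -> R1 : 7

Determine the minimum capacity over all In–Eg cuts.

Augment In→D→R3→R1→Eg: bottleneck 5, flow now 5.
Augment In→R2→A→R1→Eg: bottleneck 4, flow now 9.
Augment In→R2→E→C→Eg: bottleneck 8, flow now 17.
Augment In→R2→E→R1→Eg: bottleneck 3, flow now 20.
No augmenting path remains; maximum flow = 20.
By max-flow min-cut, the minimum cut capacity equals the max flow.
In the residual graph, reachable from In: {In, D, R3}.
Min-cut edges: In→R2 (15), R3→R1 (5); capacity 15 + 5 = 20.

20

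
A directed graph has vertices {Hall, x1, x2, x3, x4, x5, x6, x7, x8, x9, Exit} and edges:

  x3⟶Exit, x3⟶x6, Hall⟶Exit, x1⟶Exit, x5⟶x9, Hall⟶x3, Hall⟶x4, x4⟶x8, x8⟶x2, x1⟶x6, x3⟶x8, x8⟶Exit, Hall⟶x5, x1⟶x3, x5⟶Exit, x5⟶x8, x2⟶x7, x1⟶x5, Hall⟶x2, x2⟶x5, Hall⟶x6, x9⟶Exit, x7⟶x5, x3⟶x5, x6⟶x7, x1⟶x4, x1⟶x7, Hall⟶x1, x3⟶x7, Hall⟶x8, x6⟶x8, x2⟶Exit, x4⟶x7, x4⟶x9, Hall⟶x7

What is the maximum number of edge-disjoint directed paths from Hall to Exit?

Assign every edge capacity 1; by Menger, the answer equals the max flow.
Path Hall→Exit (+1); total 1.
Path Hall→x1→Exit (+1); total 2.
Path Hall→x2→Exit (+1); total 3.
Path Hall→x3→Exit (+1); total 4.
Path Hall→x5→Exit (+1); total 5.
Path Hall→x8→Exit (+1); total 6.
Path Hall→x4→x9→Exit (+1); total 7.
No residual Hall→Exit path; max flow = 7.
Certifying cut of size 7: {Hall→Exit, Hall→x1, Hall→x3, x2→Exit, x5→Exit, x8→Exit, x9→Exit}.

7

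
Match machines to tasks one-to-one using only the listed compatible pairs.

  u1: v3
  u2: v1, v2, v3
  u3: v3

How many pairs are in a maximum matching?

Unit-capacity flow: source→left, listed edges, right→sink; max matching = max flow.
Augmenting path u1→v3 (+1); matched 1.
Augmenting path u2→v1 (+1); matched 2.
No augmenting path remains; maximum matching = 2.
König certificate: {u2, v3} is a vertex cover of size 2 (every listed pair touches it), so no matching can be larger.

2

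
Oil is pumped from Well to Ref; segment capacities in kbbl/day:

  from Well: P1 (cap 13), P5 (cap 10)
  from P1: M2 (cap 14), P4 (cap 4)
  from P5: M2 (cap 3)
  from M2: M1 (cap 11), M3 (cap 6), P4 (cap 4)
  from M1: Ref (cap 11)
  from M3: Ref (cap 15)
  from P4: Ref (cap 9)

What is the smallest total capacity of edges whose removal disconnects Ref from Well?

Augment Well→P1→P4→Ref: bottleneck 4, flow now 4.
Augment Well→P1→M2→M1→Ref: bottleneck 9, flow now 13.
Augment Well→P5→M2→M1→Ref: bottleneck 2, flow now 15.
Augment Well→P5→M2→M3→Ref: bottleneck 1, flow now 16.
No augmenting path remains; maximum flow = 16.
By max-flow min-cut, the minimum cut capacity equals the max flow.
In the residual graph, reachable from Well: {Well, P5}.
Min-cut edges: Well→P1 (13), P5→M2 (3); capacity 13 + 3 = 16.

16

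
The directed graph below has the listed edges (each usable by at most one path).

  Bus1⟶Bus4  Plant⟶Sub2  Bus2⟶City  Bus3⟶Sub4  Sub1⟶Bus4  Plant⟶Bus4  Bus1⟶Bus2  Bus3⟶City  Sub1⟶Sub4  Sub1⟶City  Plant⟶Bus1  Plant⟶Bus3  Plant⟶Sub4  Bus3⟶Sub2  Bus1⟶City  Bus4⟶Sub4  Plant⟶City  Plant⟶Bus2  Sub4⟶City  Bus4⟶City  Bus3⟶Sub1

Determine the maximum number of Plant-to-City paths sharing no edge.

Assign every edge capacity 1; by Menger, the answer equals the max flow.
Path Plant→City (+1); total 1.
Path Plant→Bus3→City (+1); total 2.
Path Plant→Bus4→City (+1); total 3.
Path Plant→Bus1→City (+1); total 4.
Path Plant→Bus2→City (+1); total 5.
Path Plant→Sub4→City (+1); total 6.
No residual Plant→City path; max flow = 6.
Certifying cut of size 6: {Plant→Bus1, Plant→Bus2, Plant→Bus3, Plant→Bus4, Plant→City, Plant→Sub4}.

6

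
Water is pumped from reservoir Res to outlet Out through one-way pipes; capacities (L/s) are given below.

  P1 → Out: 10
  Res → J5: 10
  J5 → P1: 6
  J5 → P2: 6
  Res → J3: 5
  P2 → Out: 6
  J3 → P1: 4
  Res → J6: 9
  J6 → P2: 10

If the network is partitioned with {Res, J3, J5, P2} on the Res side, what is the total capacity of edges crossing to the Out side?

25

Edges leaving {Res, J3, J5, P2}: Res→J6 (9), J3→P1 (4), J5→P1 (6), P2→Out (6).
Cut capacity = 9 + 4 + 6 + 6 = 25.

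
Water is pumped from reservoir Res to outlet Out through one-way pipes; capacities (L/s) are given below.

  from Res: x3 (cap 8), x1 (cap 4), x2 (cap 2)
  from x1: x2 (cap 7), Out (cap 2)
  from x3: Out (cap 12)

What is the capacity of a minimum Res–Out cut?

Augment Res→x1→Out: bottleneck 2, flow now 2.
Augment Res→x3→Out: bottleneck 8, flow now 10.
No augmenting path remains; maximum flow = 10.
By max-flow min-cut, the minimum cut capacity equals the max flow.
In the residual graph, reachable from Res: {Res, x1, x2}.
Min-cut edges: Res→x3 (8), x1→Out (2); capacity 8 + 2 = 10.

10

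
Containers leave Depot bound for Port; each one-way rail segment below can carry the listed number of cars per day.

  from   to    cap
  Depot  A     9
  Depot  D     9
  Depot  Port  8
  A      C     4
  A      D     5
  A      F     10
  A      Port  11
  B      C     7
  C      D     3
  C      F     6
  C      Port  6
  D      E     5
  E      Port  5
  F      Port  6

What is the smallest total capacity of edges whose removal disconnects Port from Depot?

Augment Depot→Port: bottleneck 8, flow now 8.
Augment Depot→A→Port: bottleneck 9, flow now 17.
Augment Depot→D→E→Port: bottleneck 5, flow now 22.
No augmenting path remains; maximum flow = 22.
By max-flow min-cut, the minimum cut capacity equals the max flow.
In the residual graph, reachable from Depot: {Depot, D}.
Min-cut edges: Depot→A (9), Depot→Port (8), D→E (5); capacity 9 + 8 + 5 = 22.

22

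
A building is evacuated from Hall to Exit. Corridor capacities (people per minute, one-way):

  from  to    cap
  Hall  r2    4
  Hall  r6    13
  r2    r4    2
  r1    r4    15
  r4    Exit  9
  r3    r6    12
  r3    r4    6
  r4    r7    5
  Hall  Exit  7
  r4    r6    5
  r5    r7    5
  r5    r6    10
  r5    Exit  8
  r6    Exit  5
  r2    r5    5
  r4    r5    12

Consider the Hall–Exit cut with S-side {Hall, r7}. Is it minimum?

No — its capacity is 24, but the minimum cut has capacity 16.

Given cut capacity: 4 + 13 + 7 = 24.
Augment Hall→Exit: bottleneck 7, flow now 7.
Augment Hall→r6→Exit: bottleneck 5, flow now 12.
Augment Hall→r2→r4→Exit: bottleneck 2, flow now 14.
Augment Hall→r2→r5→Exit: bottleneck 2, flow now 16.
No augmenting path remains; maximum flow = 16.
In the residual graph, reachable from Hall: {Hall, r6}.
Min-cut edges: Hall→r2 (4), Hall→Exit (7), r6→Exit (5); capacity 4 + 7 + 5 = 16.
Cut capacity 24 exceeds the max flow 16, so it is not minimum.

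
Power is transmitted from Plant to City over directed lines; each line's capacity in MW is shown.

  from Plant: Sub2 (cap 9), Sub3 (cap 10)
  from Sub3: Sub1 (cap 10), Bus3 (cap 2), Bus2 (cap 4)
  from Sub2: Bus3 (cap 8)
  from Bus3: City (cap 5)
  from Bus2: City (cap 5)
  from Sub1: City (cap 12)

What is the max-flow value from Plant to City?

15

Augment Plant→Sub3→Bus3→City: bottleneck 2, flow now 2.
Augment Plant→Sub3→Bus2→City: bottleneck 4, flow now 6.
Augment Plant→Sub3→Sub1→City: bottleneck 4, flow now 10.
Augment Plant→Sub2→Bus3→City: bottleneck 3, flow now 13.
Augment Plant→Sub2→Bus3→Sub3→Sub1→City: bottleneck 2, flow now 15. (uses reverse residual edge)
No augmenting path remains; maximum flow = 15.
In the residual graph, reachable from Plant: {Plant, Sub2, Bus3}.
Min-cut edges: Plant→Sub3 (10), Bus3→City (5); capacity 10 + 5 = 15.
This cut is saturated, so no flow can exceed 15.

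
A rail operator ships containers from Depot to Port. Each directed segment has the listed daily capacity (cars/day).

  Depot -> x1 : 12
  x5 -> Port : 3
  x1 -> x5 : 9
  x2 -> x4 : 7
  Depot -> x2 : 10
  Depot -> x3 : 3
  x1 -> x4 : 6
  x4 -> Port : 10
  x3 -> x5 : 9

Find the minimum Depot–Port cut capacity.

Augment Depot→x1→x4→Port: bottleneck 6, flow now 6.
Augment Depot→x1→x5→Port: bottleneck 3, flow now 9.
Augment Depot→x2→x4→Port: bottleneck 4, flow now 13.
No augmenting path remains; maximum flow = 13.
By max-flow min-cut, the minimum cut capacity equals the max flow.
In the residual graph, reachable from Depot: {Depot, x1, x2, x3, x4, x5}.
Min-cut edges: x4→Port (10), x5→Port (3); capacity 10 + 3 = 13.

13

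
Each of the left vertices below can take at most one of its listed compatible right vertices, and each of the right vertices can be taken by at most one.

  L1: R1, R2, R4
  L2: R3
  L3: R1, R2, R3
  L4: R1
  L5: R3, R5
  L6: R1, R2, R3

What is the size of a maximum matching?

Unit-capacity flow: source→left, listed edges, right→sink; max matching = max flow.
Augmenting path L1→R1 (+1); matched 1.
Augmenting path L2→R3 (+1); matched 2.
Augmenting path L3→R2 (+1); matched 3.
Augmenting path L5→R5 (+1); matched 4.
Augmenting path L4→R1→L1→R4 (+1); matched 5.
No augmenting path remains; maximum matching = 5.
König certificate: {L1, L5, R1, R2, R3} is a vertex cover of size 5 (every listed pair touches it), so no matching can be larger.

5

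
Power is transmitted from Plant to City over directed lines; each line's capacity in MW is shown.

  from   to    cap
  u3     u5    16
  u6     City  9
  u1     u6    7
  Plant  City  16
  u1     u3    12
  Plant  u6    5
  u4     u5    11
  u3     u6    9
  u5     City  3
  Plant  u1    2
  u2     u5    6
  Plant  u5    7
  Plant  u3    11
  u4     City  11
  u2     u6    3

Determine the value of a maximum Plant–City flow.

28

Augment Plant→City: bottleneck 16, flow now 16.
Augment Plant→u5→City: bottleneck 3, flow now 19.
Augment Plant→u6→City: bottleneck 5, flow now 24.
Augment Plant→u1→u6→City: bottleneck 2, flow now 26.
Augment Plant→u3→u6→City: bottleneck 2, flow now 28.
No augmenting path remains; maximum flow = 28.
In the residual graph, reachable from Plant: {Plant, u1, u3, u5, u6}.
Min-cut edges: Plant→City (16), u5→City (3), u6→City (9); capacity 16 + 3 + 9 = 28.
This cut is saturated, so no flow can exceed 28.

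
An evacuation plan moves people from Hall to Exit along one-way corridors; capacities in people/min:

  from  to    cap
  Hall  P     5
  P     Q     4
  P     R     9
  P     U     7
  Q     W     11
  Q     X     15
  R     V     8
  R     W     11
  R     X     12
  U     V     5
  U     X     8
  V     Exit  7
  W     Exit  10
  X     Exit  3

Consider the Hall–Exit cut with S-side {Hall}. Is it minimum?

Yes — it is a minimum cut (capacity 5).

Given cut capacity: 5 = 5.
Augment Hall→P→Q→W→Exit: bottleneck 4, flow now 4.
Augment Hall→P→R→V→Exit: bottleneck 1, flow now 5.
No augmenting path remains; maximum flow = 5.
Cut capacity 5 equals the max flow, so it is a minimum cut.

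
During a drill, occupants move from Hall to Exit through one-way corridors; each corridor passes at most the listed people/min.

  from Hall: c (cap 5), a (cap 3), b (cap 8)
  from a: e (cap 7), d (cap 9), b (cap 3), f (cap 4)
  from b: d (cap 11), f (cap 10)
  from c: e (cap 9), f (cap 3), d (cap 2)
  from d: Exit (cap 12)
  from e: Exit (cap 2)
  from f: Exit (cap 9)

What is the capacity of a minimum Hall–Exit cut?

16

Augment Hall→a→d→Exit: bottleneck 3, flow now 3.
Augment Hall→b→d→Exit: bottleneck 8, flow now 11.
Augment Hall→c→d→Exit: bottleneck 1, flow now 12.
Augment Hall→c→e→Exit: bottleneck 2, flow now 14.
Augment Hall→c→f→Exit: bottleneck 2, flow now 16.
No augmenting path remains; maximum flow = 16.
By max-flow min-cut, the minimum cut capacity equals the max flow.
In the residual graph, reachable from Hall: {Hall}.
Min-cut edges: Hall→a (3), Hall→b (8), Hall→c (5); capacity 3 + 8 + 5 = 16.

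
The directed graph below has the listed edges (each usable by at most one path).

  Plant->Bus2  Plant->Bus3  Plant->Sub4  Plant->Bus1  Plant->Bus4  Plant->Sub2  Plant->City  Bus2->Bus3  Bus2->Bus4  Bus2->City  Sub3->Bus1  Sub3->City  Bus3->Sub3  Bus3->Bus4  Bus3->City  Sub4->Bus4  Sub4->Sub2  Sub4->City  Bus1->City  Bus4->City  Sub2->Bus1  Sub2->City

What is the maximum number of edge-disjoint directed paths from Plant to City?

Assign every edge capacity 1; by Menger, the answer equals the max flow.
Path Plant→City (+1); total 1.
Path Plant→Bus2→City (+1); total 2.
Path Plant→Bus3→City (+1); total 3.
Path Plant→Sub4→City (+1); total 4.
Path Plant→Bus1→City (+1); total 5.
Path Plant→Bus4→City (+1); total 6.
Path Plant→Sub2→City (+1); total 7.
No residual Plant→City path; max flow = 7.
Certifying cut of size 7: {Plant→Bus1, Plant→Bus2, Plant→Bus3, Plant→Bus4, Plant→City, Plant→Sub2, Plant→Sub4}.

7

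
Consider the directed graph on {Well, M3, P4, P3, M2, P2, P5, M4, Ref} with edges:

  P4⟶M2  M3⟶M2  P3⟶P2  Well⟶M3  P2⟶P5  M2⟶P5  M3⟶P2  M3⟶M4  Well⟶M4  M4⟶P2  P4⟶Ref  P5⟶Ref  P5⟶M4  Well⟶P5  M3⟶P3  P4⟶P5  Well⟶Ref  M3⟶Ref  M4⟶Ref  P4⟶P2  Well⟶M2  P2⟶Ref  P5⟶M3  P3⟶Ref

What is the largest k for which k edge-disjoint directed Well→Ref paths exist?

5

Assign every edge capacity 1; by Menger, the answer equals the max flow.
Path Well→Ref (+1); total 1.
Path Well→M3→Ref (+1); total 2.
Path Well→P5→Ref (+1); total 3.
Path Well→M4→Ref (+1); total 4.
Path Well→M2→P5→M3→P3→Ref (+1); total 5.
No residual Well→Ref path; max flow = 5.
Certifying cut of size 5: {Well→M2, Well→M3, Well→M4, Well→P5, Well→Ref}.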